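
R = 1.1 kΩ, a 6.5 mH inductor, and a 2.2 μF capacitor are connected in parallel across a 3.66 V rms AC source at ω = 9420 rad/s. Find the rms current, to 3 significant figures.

X_L = ωL = 61.2 Ω
X_C = 1/(ωC) = 48.3 Ω
Parallel: admittances add. Y = 1/R + 1/(jωL) + jωC
Y = (0.000909 + j0.00439) S
|Y| = 0.00449 S → |Z| = 1/|Y| = 223 Ω, ∠Z = −∠Y = -78.3°
I = V/|Z| = 3.66/223 = 16.4 mA

16.4 mA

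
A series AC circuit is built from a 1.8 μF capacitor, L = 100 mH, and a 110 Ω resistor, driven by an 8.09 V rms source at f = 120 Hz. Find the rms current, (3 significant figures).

12.1 mA

ω = 2πf = 754.0 rad/s
X_L = ωL = 75.4 Ω
X_C = 1/(ωC) = 737 Ω
Net reactance X = X_L − X_C = -661 Ω
Z = 110 − j661 Ω
|Z| = √(110² + 661²) = 671 Ω
I = V/|Z| = 8.09/671 = 12.1 mA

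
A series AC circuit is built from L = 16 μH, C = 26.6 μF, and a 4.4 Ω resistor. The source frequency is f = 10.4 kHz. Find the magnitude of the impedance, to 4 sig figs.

4.425 Ω

ω = 2πf = 65350 rad/s
X_L = ωL = 1.046 Ω
X_C = 1/(ωC) = 0.5753 Ω
Net reactance X = X_L − X_C = 0.4702 Ω
Z = 4.400 + j0.4702 Ω
|Z| = √(4.400² + 0.4702²) = 4.425 Ω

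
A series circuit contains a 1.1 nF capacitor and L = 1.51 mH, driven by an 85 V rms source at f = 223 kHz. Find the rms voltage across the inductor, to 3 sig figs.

ω = 2πf = 1.401e+06 rad/s
X_L = ωL = 2120 Ω
X_C = 1/(ωC) = 649 Ω
Net reactance X = X_L − X_C = 1470 Ω
Z = j1470 Ω
|Z| = √(0² + 1470²) = 1470 Ω
I = V/|Z| = 57.9 mA
V_L = I·|Z_L| = 0.0579 × 2120 = 123 V

123 V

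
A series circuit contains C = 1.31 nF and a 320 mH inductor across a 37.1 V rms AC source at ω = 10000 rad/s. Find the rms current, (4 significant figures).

X_L = ωL = 3200 Ω
X_C = 1/(ωC) = 76340 Ω
Net reactance X = X_L − X_C = -73140 Ω
Z = − j73140 Ω
|Z| = √(0² + 73140²) = 73140 Ω
I = V/|Z| = 37.1/73140 = 507.3 μA

507.3 μA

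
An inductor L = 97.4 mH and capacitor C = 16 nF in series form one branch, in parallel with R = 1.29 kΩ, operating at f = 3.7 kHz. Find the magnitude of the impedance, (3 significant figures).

ω = 2πf = 23250 rad/s
X_L = ωL = 2260 Ω
X_C = 1/(ωC) = 2690 Ω
Branch 1: Z₁ = R = 1290 Ω
Branch 2 (series LC): Z₂ = j(X_L − X_C) = −j424 Ω
Parallel: Z = Z₁Z₂/(Z₁+Z₂), |Z| = 403 Ω, ∠Z = -71.8°

403 Ω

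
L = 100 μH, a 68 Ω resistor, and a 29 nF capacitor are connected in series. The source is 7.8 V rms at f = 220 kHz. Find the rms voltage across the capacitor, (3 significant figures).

ω = 2πf = 1.382e+06 rad/s
X_L = ωL = 138 Ω
X_C = 1/(ωC) = 24.9 Ω
Net reactance X = X_L − X_C = 113 Ω
Z = 68.0 + j113 Ω
|Z| = √(68.0² + 113²) = 132 Ω
I = V/|Z| = 59.0 mA
V_C = I·|Z_C| = 0.0590 × 24.9 = 1.47 V

1.47 V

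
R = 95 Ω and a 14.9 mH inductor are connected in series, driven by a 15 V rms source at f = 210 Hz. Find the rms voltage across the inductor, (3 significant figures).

ω = 2πf = 1319 rad/s
X_L = ωL = 19.7 Ω
Z = 95.0 + j19.7 Ω
|Z| = √(95.0² + 19.7²) = 97.0 Ω
I = V/|Z| = 155 mA
V_L = I·|Z_L| = 0.155 × 19.7 = 3.04 V

3.04 V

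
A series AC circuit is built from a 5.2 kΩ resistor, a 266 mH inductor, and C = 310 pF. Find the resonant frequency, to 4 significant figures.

17.53 kHz

ω₀ = 1/√(LC) = 1/√(0.266 × 3.1e-10) = 110100 rad/s
f₀ = ω₀/(2π) = 17.53 kHz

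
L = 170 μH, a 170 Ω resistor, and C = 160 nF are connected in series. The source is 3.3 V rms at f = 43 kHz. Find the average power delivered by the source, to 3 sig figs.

ω = 2πf = 270200 rad/s
X_L = ωL = 45.9 Ω
X_C = 1/(ωC) = 23.1 Ω
Net reactance X = X_L − X_C = 22.8 Ω
Z = 170 + j22.8 Ω
|Z| = √(170² + 22.8²) = 172 Ω
∠Z = arctan(22.8/170) = 7.64°
I = V/|Z| = 19.2 mA
P = VI cos φ = 3.3 × 0.0192 × cos(7.64°) = 62.9 mW

62.9 mW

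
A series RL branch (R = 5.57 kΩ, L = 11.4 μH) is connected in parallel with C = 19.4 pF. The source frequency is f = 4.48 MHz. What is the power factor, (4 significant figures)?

0.3168

ω = 2πf = 2.815e+07 rad/s
X_L = ωL = 320.9 Ω
X_C = 1/(ωC) = 1831 Ω
Branch 1 (R+jX_L): Z₁ = 5570 + j320.9 Ω, |Z₁| = 5579 Ω
Branch 2 (−jX_C): Z₂ = −j1831 Ω
Parallel: Z = Z₁Z₂/(Z₁+Z₂), |Z| = 1770 Ω, ∠Z = -71.53°
cos φ = cos(-71.53°) = 0.3168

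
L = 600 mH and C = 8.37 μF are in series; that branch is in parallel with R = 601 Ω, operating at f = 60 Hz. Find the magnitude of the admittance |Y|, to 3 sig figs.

ω = 2πf = 377.0 rad/s
X_L = ωL = 226 Ω
X_C = 1/(ωC) = 317 Ω
Branch 1: Z₁ = R = 601 Ω
Branch 2 (series LC): Z₂ = j(X_L − X_C) = −j90.7 Ω
Parallel: Z = Z₁Z₂/(Z₁+Z₂), |Z| = 89.7 Ω, ∠Z = -81.4°
|Y| = 1/|Z| = 11.1 mS

11.1 mS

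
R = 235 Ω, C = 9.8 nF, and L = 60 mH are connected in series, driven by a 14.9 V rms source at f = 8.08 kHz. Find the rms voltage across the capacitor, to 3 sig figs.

28.2 V

ω = 2πf = 50770 rad/s
X_L = ωL = 3050 Ω
X_C = 1/(ωC) = 2010 Ω
Net reactance X = X_L − X_C = 1040 Ω
Z = 235 + j1040 Ω
|Z| = √(235² + 1040²) = 1060 Ω
I = V/|Z| = 14.0 mA
V_C = I·|Z_C| = 0.0140 × 2010 = 28.2 V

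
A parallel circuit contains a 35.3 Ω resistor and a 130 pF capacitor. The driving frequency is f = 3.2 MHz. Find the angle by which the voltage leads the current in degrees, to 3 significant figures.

ω = 2πf = 2.011e+07 rad/s
X_C = 1/(ωC) = 383 Ω
Parallel: admittances add. Y = 1/R + jωC
Y = (0.0283 + j0.00261) S
|Y| = 0.0284 S → |Z| = 1/|Y| = 35.2 Ω, ∠Z = −∠Y = -5.27°

-5.27°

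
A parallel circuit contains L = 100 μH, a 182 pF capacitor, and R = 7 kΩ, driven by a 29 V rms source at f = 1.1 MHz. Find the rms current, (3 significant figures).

6.87 mA

ω = 2πf = 6.912e+06 rad/s
X_L = ωL = 691 Ω
X_C = 1/(ωC) = 795 Ω
Parallel: admittances add. Y = 1/R + 1/(jωL) + jωC
Y = (0.000143 − j0.000189) S
|Y| = 0.000237 S → |Z| = 1/|Y| = 4220 Ω, ∠Z = −∠Y = 52.9°
I = V/|Z| = 29/4220 = 6.87 mA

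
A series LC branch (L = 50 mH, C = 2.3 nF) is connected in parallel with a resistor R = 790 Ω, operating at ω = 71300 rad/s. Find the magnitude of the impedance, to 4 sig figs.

754.2 Ω

X_L = ωL = 3565 Ω
X_C = 1/(ωC) = 6098 Ω
Branch 1: Z₁ = R = 790.0 Ω
Branch 2 (series LC): Z₂ = j(X_L − X_C) = −j2533 Ω
Parallel: Z = Z₁Z₂/(Z₁+Z₂), |Z| = 754.2 Ω, ∠Z = -17.32°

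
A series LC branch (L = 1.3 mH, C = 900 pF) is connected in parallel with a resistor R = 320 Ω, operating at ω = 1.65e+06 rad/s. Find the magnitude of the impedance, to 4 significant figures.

X_L = ωL = 2145 Ω
X_C = 1/(ωC) = 673.4 Ω
Branch 1: Z₁ = R = 320.0 Ω
Branch 2 (series LC): Z₂ = j(X_L − X_C) = j1472 Ω
Parallel: Z = Z₁Z₂/(Z₁+Z₂), |Z| = 312.7 Ω, ∠Z = 12.27°

312.7 Ω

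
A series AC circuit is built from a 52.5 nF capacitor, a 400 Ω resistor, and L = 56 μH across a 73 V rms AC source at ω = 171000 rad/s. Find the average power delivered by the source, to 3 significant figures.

X_L = ωL = 9.58 Ω
X_C = 1/(ωC) = 111 Ω
Net reactance X = X_L − X_C = -102 Ω
Z = 400 − j102 Ω
|Z| = √(400² + 102²) = 413 Ω
∠Z = arctan(-102/400) = -14.3°
I = V/|Z| = 177 mA
P = VI cos φ = 73 × 0.177 × cos(-14.3°) = 12.5 W

12.5 W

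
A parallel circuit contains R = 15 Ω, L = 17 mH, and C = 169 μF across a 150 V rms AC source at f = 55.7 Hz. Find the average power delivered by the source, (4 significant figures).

ω = 2πf = 350.0 rad/s
X_L = ωL = 5.950 Ω
X_C = 1/(ωC) = 16.91 Ω
Parallel: admittances add. Y = 1/R + 1/(jωL) + jωC
Y = (0.06667 − j0.1089) S
|Y| = 0.1277 S → |Z| = 1/|Y| = 7.830 Ω, ∠Z = −∠Y = 58.53°
I = V/|Z| = 19.16 A
P = VI cos φ = 150 × 19.16 × cos(58.53°) = 1.500 kW

1.500 kW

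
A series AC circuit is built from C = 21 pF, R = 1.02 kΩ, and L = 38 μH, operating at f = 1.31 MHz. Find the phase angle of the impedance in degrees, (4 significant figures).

-79.44°

ω = 2πf = 8.231e+06 rad/s
X_L = ωL = 312.8 Ω
X_C = 1/(ωC) = 5785 Ω
Net reactance X = X_L − X_C = -5473 Ω
Z = 1020 − j5473 Ω
|Z| = √(1020² + 5473²) = 5567 Ω
∠Z = arctan(-5473/1020) = -79.44°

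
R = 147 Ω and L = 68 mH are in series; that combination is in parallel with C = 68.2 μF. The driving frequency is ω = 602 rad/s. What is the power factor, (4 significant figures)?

X_L = ωL = 40.94 Ω
X_C = 1/(ωC) = 24.36 Ω
Branch 1 (R+jX_L): Z₁ = 147.0 + j40.94 Ω, |Z₁| = 152.6 Ω
Branch 2 (−jX_C): Z₂ = −j24.36 Ω
Parallel: Z = Z₁Z₂/(Z₁+Z₂), |Z| = 25.12 Ω, ∠Z = -80.87°
cos φ = cos(-80.87°) = 0.1586

0.1586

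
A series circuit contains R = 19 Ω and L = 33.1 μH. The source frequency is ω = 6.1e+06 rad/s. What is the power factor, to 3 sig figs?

X_L = ωL = 202 Ω
Z = 19.0 + j202 Ω
|Z| = √(19.0² + 202²) = 203 Ω
∠Z = arctan(202/19.0) = 84.6°
cos φ = cos(84.6°) = 0.0937

0.0937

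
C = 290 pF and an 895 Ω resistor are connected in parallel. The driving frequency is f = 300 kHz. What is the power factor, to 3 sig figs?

ω = 2πf = 1.885e+06 rad/s
X_C = 1/(ωC) = 1830 Ω
Parallel: admittances add. Y = 1/R + jωC
Y = (0.00112 + j0.000547) S
|Y| = 0.00124 S → |Z| = 1/|Y| = 804 Ω, ∠Z = −∠Y = -26.1°
cos φ = cos(-26.1°) = 0.898

0.898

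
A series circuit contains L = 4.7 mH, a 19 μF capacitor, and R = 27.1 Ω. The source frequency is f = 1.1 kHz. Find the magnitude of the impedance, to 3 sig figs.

36.8 Ω

ω = 2πf = 6912 rad/s
X_L = ωL = 32.5 Ω
X_C = 1/(ωC) = 7.62 Ω
Net reactance X = X_L − X_C = 24.9 Ω
Z = 27.1 + j24.9 Ω
|Z| = √(27.1² + 24.9²) = 36.8 Ω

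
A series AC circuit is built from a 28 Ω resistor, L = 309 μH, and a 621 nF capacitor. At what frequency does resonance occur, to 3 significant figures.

11.5 kHz

ω₀ = 1/√(LC) = 1/√(0.000309 × 6.21e-07) = 72190 rad/s
f₀ = ω₀/(2π) = 11.5 kHz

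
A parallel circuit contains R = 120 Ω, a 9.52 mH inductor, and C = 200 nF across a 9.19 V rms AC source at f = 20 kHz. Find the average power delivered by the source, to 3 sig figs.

ω = 2πf = 125700 rad/s
X_L = ωL = 1200 Ω
X_C = 1/(ωC) = 39.8 Ω
Parallel: admittances add. Y = 1/R + 1/(jωL) + jωC
Y = (0.00833 + j0.0243) S
|Y| = 0.0257 S → |Z| = 1/|Y| = 38.9 Ω, ∠Z = −∠Y = -71.1°
I = V/|Z| = 236 mA
P = VI cos φ = 9.19 × 0.236 × cos(-71.1°) = 704 mW

704 mW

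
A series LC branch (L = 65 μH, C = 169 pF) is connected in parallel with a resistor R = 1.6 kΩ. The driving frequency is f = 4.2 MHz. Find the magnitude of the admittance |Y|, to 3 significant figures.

ω = 2πf = 2.639e+07 rad/s
X_L = ωL = 1720 Ω
X_C = 1/(ωC) = 224 Ω
Branch 1: Z₁ = R = 1600 Ω
Branch 2 (series LC): Z₂ = j(X_L − X_C) = j1490 Ω
Parallel: Z = Z₁Z₂/(Z₁+Z₂), |Z| = 1090 Ω, ∠Z = 47.0°
|Y| = 1/|Z| = 917 μS

917 μS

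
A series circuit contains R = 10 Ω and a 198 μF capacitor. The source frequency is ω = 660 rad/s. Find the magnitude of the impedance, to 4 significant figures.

X_C = 1/(ωC) = 7.652 Ω
Z = 10.00 − j7.652 Ω
|Z| = √(10.00² + 7.652²) = 12.59 Ω

12.59 Ω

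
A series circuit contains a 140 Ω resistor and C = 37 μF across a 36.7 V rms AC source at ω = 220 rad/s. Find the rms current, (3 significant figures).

197 mA

X_C = 1/(ωC) = 123 Ω
Z = 140 − j123 Ω
|Z| = √(140² + 123²) = 186 Ω
I = V/|Z| = 36.7/186 = 197 mA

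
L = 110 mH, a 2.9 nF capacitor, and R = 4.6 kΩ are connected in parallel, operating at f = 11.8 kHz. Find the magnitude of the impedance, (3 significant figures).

4230 Ω

ω = 2πf = 74140 rad/s
X_L = ωL = 8160 Ω
X_C = 1/(ωC) = 4650 Ω
Parallel: admittances add. Y = 1/R + 1/(jωL) + jωC
Y = (0.000217 + j9.24e-05) S
|Y| = 0.000236 S → |Z| = 1/|Y| = 4230 Ω, ∠Z = −∠Y = -23.0°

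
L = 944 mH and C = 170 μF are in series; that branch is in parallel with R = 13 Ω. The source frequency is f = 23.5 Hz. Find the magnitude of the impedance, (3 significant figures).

ω = 2πf = 147.7 rad/s
X_L = ωL = 139 Ω
X_C = 1/(ωC) = 39.8 Ω
Branch 1: Z₁ = R = 13.0 Ω
Branch 2 (series LC): Z₂ = j(X_L − X_C) = j99.5 Ω
Parallel: Z = Z₁Z₂/(Z₁+Z₂), |Z| = 12.9 Ω, ∠Z = 7.44°

12.9 Ω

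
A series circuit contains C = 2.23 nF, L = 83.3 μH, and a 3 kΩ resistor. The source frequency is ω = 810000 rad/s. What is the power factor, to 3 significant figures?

0.987

X_L = ωL = 67.5 Ω
X_C = 1/(ωC) = 554 Ω
Net reactance X = X_L − X_C = -486 Ω
Z = 3000 − j486 Ω
|Z| = √(3000² + 486²) = 3040 Ω
∠Z = arctan(-486/3000) = -9.20°
cos φ = cos(-9.20°) = 0.987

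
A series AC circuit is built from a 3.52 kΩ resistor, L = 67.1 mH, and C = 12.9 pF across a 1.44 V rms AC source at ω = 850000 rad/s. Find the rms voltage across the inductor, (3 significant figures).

X_L = ωL = 57000 Ω
X_C = 1/(ωC) = 91200 Ω
Net reactance X = X_L − X_C = -34200 Ω
Z = 3520 − j34200 Ω
|Z| = √(3520² + 34200²) = 34300 Ω
I = V/|Z| = 41.9 μA
V_L = I·|Z_L| = 4.19e-05 × 57000 = 2.39 V

2.39 V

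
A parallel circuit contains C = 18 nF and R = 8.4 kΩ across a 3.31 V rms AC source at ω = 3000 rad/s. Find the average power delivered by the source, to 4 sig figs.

1.304 mW

X_C = 1/(ωC) = 18520 Ω
Parallel: admittances add. Y = 1/R + jωC
Y = (0.0001190 + j5.4e-05) S
|Y| = 0.0001307 S → |Z| = 1/|Y| = 7650 Ω, ∠Z = −∠Y = -24.40°
I = V/|Z| = 432.7 μA
P = VI cos φ = 3.31 × 0.0004327 × cos(-24.40°) = 1.304 mW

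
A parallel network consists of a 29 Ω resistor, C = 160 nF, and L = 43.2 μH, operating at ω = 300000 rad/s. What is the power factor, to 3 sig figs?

0.764

X_L = ωL = 13.0 Ω
X_C = 1/(ωC) = 20.8 Ω
Parallel: admittances add. Y = 1/R + 1/(jωL) + jωC
Y = (0.0345 − j0.0292) S
|Y| = 0.0452 S → |Z| = 1/|Y| = 22.1 Ω, ∠Z = −∠Y = 40.2°
cos φ = cos(40.2°) = 0.764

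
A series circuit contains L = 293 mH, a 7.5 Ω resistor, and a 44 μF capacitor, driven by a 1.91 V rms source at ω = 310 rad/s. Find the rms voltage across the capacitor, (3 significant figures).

X_L = ωL = 90.8 Ω
X_C = 1/(ωC) = 73.3 Ω
Net reactance X = X_L − X_C = 17.5 Ω
Z = 7.50 + j17.5 Ω
|Z| = √(7.50² + 17.5²) = 19.1 Ω
I = V/|Z| = 100 mA
V_C = I·|Z_C| = 0.100 × 73.3 = 7.35 V

7.35 V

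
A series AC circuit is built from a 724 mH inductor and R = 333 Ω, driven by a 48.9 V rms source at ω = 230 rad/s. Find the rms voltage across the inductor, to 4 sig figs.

21.87 V

X_L = ωL = 166.5 Ω
Z = 333.0 + j166.5 Ω
|Z| = √(333.0² + 166.5²) = 372.3 Ω
I = V/|Z| = 131.3 mA
V_L = I·|Z_L| = 0.1313 × 166.5 = 21.87 V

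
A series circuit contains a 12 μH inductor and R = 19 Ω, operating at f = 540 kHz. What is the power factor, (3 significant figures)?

0.423

ω = 2πf = 3.393e+06 rad/s
X_L = ωL = 40.7 Ω
Z = 19.0 + j40.7 Ω
|Z| = √(19.0² + 40.7²) = 44.9 Ω
∠Z = arctan(40.7/19.0) = 65.0°
cos φ = cos(65.0°) = 0.423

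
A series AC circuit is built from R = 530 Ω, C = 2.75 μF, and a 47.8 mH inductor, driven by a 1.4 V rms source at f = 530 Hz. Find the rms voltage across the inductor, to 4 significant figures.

ω = 2πf = 3330 rad/s
X_L = ωL = 159.2 Ω
X_C = 1/(ωC) = 109.2 Ω
Net reactance X = X_L − X_C = 49.98 Ω
Z = 530.0 + j49.98 Ω
|Z| = √(530.0² + 49.98²) = 532.4 Ω
I = V/|Z| = 2.630 mA
V_L = I·|Z_L| = 0.002630 × 159.2 = 0.4186 V

0.4186 V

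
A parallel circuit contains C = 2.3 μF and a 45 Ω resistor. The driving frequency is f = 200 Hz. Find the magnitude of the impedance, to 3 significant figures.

ω = 2πf = 1257 rad/s
X_C = 1/(ωC) = 346 Ω
Parallel: admittances add. Y = 1/R + jωC
Y = (0.0222 + j0.00289) S
|Y| = 0.0224 S → |Z| = 1/|Y| = 44.6 Ω, ∠Z = −∠Y = -7.41°

44.6 Ω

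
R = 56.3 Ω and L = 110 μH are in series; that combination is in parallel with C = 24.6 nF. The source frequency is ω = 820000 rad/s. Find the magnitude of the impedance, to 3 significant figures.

X_L = ωL = 90.2 Ω
X_C = 1/(ωC) = 49.6 Ω
Branch 1 (R+jX_L): Z₁ = 56.3 + j90.2 Ω, |Z₁| = 106 Ω
Branch 2 (−jX_C): Z₂ = −j49.6 Ω
Parallel: Z = Z₁Z₂/(Z₁+Z₂), |Z| = 75.9 Ω, ∠Z = -67.8°

75.9 Ω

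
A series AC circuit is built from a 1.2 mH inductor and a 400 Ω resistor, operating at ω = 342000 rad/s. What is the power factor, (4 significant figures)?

X_L = ωL = 410.4 Ω
Z = 400.0 + j410.4 Ω
|Z| = √(400.0² + 410.4²) = 573.1 Ω
∠Z = arctan(410.4/400.0) = 45.74°
cos φ = cos(45.74°) = 0.6980

0.6980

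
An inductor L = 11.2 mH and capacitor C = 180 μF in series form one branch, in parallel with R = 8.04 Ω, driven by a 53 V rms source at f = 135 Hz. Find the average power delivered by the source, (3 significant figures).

349 W

ω = 2πf = 848.2 rad/s
X_L = ωL = 9.50 Ω
X_C = 1/(ωC) = 6.55 Ω
Branch 1: Z₁ = R = 8.04 Ω
Branch 2 (series LC): Z₂ = j(X_L − X_C) = j2.95 Ω
Parallel: Z = Z₁Z₂/(Z₁+Z₂), |Z| = 2.77 Ω, ∠Z = 69.8°
I = V/|Z| = 19.1 A
P = VI cos φ = 53 × 19.1 × cos(69.8°) = 349 W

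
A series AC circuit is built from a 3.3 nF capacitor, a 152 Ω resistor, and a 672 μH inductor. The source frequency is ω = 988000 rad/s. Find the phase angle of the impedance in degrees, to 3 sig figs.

X_L = ωL = 664 Ω
X_C = 1/(ωC) = 307 Ω
Net reactance X = X_L − X_C = 357 Ω
Z = 152 + j357 Ω
|Z| = √(152² + 357²) = 388 Ω
∠Z = arctan(357/152) = 67.0°

67.0°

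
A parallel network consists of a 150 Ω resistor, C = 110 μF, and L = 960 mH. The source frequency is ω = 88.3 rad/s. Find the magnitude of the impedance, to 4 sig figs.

X_L = ωL = 84.77 Ω
X_C = 1/(ωC) = 103.0 Ω
Parallel: admittances add. Y = 1/R + 1/(jωL) + jωC
Y = (0.006667 − j0.002084) S
|Y| = 0.006985 S → |Z| = 1/|Y| = 143.2 Ω, ∠Z = −∠Y = 17.36°

143.2 Ω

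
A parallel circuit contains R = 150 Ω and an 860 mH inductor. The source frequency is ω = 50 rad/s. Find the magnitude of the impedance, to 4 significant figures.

41.34 Ω

X_L = ωL = 43.00 Ω
Parallel: admittances add. Y = 1/R + 1/(jωL)
Y = (0.006667 − j0.02326) S
|Y| = 0.02419 S → |Z| = 1/|Y| = 41.34 Ω, ∠Z = −∠Y = 74.00°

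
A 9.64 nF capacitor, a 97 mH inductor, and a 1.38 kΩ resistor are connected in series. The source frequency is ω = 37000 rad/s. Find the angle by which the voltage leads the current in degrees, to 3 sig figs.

29.6°

X_L = ωL = 3590 Ω
X_C = 1/(ωC) = 2800 Ω
Net reactance X = X_L − X_C = 785 Ω
Z = 1380 + j785 Ω
|Z| = √(1380² + 785²) = 1590 Ω
∠Z = arctan(785/1380) = 29.6°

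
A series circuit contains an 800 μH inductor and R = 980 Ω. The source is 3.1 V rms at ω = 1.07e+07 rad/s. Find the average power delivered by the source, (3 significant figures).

X_L = ωL = 8560 Ω
Z = 980 + j8560 Ω
|Z| = √(980² + 8560²) = 8620 Ω
∠Z = arctan(8560/980) = 83.5°
I = V/|Z| = 360 μA
P = VI cos φ = 3.1 × 0.000360 × cos(83.5°) = 127 μW

127 μW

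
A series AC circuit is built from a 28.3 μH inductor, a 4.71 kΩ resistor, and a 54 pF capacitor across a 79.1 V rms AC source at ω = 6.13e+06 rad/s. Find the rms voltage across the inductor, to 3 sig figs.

2.49 V

X_L = ωL = 173 Ω
X_C = 1/(ωC) = 3020 Ω
Net reactance X = X_L − X_C = -2850 Ω
Z = 4710 − j2850 Ω
|Z| = √(4710² + 2850²) = 5500 Ω
I = V/|Z| = 14.4 mA
V_L = I·|Z_L| = 0.0144 × 173 = 2.49 V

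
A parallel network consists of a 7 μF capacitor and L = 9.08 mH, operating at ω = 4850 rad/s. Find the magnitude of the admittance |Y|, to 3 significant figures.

11.2 mS

X_L = ωL = 44.0 Ω
X_C = 1/(ωC) = 29.5 Ω
Parallel: admittances add. Y = 1/(jωL) + jωC
Y = (0 + j0.0112) S
|Y| = 0.0112 S → |Z| = 1/|Y| = 88.9 Ω, ∠Z = −∠Y = -90.0°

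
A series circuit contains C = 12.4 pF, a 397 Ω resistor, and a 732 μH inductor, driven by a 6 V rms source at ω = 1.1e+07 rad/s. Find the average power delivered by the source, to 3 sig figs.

21.1 mW

X_L = ωL = 8050 Ω
X_C = 1/(ωC) = 7330 Ω
Net reactance X = X_L − X_C = 721 Ω
Z = 397 + j721 Ω
|Z| = √(397² + 721²) = 823 Ω
∠Z = arctan(721/397) = 61.1°
I = V/|Z| = 7.29 mA
P = VI cos φ = 6 × 0.00729 × cos(61.1°) = 21.1 mW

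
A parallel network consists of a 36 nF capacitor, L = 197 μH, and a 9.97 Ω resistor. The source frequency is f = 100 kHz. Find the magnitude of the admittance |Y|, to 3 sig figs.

ω = 2πf = 628300 rad/s
X_L = ωL = 124 Ω
X_C = 1/(ωC) = 44.2 Ω
Parallel: admittances add. Y = 1/R + 1/(jωL) + jωC
Y = (0.100 + j0.0145) S
|Y| = 0.101 S → |Z| = 1/|Y| = 9.87 Ω, ∠Z = −∠Y = -8.25°

101 mS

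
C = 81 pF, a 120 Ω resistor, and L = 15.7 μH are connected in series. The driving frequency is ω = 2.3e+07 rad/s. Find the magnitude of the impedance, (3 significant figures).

213 Ω

X_L = ωL = 361 Ω
X_C = 1/(ωC) = 537 Ω
Net reactance X = X_L − X_C = -176 Ω
Z = 120 − j176 Ω
|Z| = √(120² + 176²) = 213 Ω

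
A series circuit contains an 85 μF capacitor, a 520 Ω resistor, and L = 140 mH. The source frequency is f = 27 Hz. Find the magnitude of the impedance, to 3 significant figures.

522 Ω

ω = 2πf = 169.6 rad/s
X_L = ωL = 23.8 Ω
X_C = 1/(ωC) = 69.3 Ω
Net reactance X = X_L − X_C = -45.6 Ω
Z = 520 − j45.6 Ω
|Z| = √(520² + 45.6²) = 522 Ω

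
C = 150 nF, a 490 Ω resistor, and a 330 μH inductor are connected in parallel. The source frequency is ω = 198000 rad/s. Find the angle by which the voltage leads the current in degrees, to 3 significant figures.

-81.9°

X_L = ωL = 65.3 Ω
X_C = 1/(ωC) = 33.7 Ω
Parallel: admittances add. Y = 1/R + 1/(jωL) + jωC
Y = (0.00204 + j0.0144) S
|Y| = 0.0145 S → |Z| = 1/|Y| = 68.8 Ω, ∠Z = −∠Y = -81.9°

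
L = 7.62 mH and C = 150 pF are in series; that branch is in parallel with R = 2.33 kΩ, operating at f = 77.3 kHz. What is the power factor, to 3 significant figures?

0.974

ω = 2πf = 485700 rad/s
X_L = ωL = 3700 Ω
X_C = 1/(ωC) = 13700 Ω
Branch 1: Z₁ = R = 2330 Ω
Branch 2 (series LC): Z₂ = j(X_L − X_C) = −j10000 Ω
Parallel: Z = Z₁Z₂/(Z₁+Z₂), |Z| = 2270 Ω, ∠Z = -13.1°
cos φ = cos(-13.1°) = 0.974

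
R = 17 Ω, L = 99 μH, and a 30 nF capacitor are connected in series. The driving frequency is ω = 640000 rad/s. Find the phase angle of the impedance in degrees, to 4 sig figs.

X_L = ωL = 63.36 Ω
X_C = 1/(ωC) = 52.08 Ω
Net reactance X = X_L − X_C = 11.28 Ω
Z = 17.00 + j11.28 Ω
|Z| = √(17.00² + 11.28²) = 20.40 Ω
∠Z = arctan(11.28/17.00) = 33.56°

33.56°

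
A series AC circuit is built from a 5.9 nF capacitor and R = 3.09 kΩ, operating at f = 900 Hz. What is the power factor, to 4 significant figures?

0.1026

ω = 2πf = 5655 rad/s
X_C = 1/(ωC) = 29970 Ω
Z = 3090 − j29970 Ω
|Z| = √(3090² + 29970²) = 30130 Ω
∠Z = arctan(-29970/3090) = -84.11°
cos φ = cos(-84.11°) = 0.1026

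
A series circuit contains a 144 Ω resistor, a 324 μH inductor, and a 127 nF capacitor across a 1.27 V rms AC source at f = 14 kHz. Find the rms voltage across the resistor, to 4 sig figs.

ω = 2πf = 87960 rad/s
X_L = ωL = 28.50 Ω
X_C = 1/(ωC) = 89.51 Ω
Net reactance X = X_L − X_C = -61.01 Ω
Z = 144.0 − j61.01 Ω
|Z| = √(144.0² + 61.01²) = 156.4 Ω
I = V/|Z| = 8.121 mA
V_R = I·|Z_R| = 0.008121 × 144.0 = 1.169 V

1.169 V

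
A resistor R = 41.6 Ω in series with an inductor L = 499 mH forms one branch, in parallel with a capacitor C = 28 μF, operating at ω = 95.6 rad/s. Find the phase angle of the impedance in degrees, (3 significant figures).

41.6°

X_L = ωL = 47.7 Ω
X_C = 1/(ωC) = 374 Ω
Branch 1 (R+jX_L): Z₁ = 41.6 + j47.7 Ω, |Z₁| = 63.3 Ω
Branch 2 (−jX_C): Z₂ = −j374 Ω
Parallel: Z = Z₁Z₂/(Z₁+Z₂), |Z| = 72.0 Ω, ∠Z = 41.6°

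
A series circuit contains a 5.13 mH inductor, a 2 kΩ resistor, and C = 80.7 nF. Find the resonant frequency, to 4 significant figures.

7.822 kHz

ω₀ = 1/√(LC) = 1/√(0.00513 × 8.07e-08) = 49150 rad/s
f₀ = ω₀/(2π) = 7.822 kHz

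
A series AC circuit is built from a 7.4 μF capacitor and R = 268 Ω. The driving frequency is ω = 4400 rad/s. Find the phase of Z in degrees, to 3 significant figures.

X_C = 1/(ωC) = 30.7 Ω
Z = 268 − j30.7 Ω
|Z| = √(268² + 30.7²) = 270 Ω
∠Z = arctan(-30.7/268) = -6.54°

-6.54°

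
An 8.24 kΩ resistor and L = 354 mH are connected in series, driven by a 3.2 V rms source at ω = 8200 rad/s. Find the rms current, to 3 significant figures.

X_L = ωL = 2900 Ω
Z = 8240 + j2900 Ω
|Z| = √(8240² + 2900²) = 8740 Ω
I = V/|Z| = 3.2/8740 = 366 μA

366 μA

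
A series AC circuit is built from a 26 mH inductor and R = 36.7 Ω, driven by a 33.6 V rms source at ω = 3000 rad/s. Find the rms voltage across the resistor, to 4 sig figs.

14.30 V

X_L = ωL = 78.00 Ω
Z = 36.70 + j78.00 Ω
|Z| = √(36.70² + 78.00²) = 86.20 Ω
I = V/|Z| = 389.8 mA
V_R = I·|Z_R| = 0.3898 × 36.70 = 14.30 V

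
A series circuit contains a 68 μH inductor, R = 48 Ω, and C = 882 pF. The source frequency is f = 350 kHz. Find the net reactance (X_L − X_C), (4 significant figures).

-366.0 Ω

ω = 2πf = 2.199e+06 rad/s
X_L = ωL = 149.5 Ω
X_C = 1/(ωC) = 515.6 Ω
X = 149.5 − 515.6 = -366.0 Ω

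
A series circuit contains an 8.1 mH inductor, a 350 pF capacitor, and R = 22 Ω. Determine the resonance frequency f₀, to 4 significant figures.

ω₀ = 1/√(LC) = 1/√(0.0081 × 3.5e-10) = 593900 rad/s
f₀ = ω₀/(2π) = 94.52 kHz

94.52 kHz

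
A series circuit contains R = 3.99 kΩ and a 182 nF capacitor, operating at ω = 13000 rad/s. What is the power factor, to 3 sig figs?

0.994

X_C = 1/(ωC) = 423 Ω
Z = 3990 − j423 Ω
|Z| = √(3990² + 423²) = 4010 Ω
∠Z = arctan(-423/3990) = -6.05°
cos φ = cos(-6.05°) = 0.994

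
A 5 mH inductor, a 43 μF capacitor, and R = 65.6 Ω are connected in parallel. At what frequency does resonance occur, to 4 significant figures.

ω₀ = 1/√(LC) = 1/√(0.005 × 4.3e-05) = 2157 rad/s
f₀ = ω₀/(2π) = 343.2 Hz

343.2 Hz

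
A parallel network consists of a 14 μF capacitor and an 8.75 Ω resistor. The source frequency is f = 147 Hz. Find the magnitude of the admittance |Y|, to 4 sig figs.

ω = 2πf = 923.6 rad/s
X_C = 1/(ωC) = 77.33 Ω
Parallel: admittances add. Y = 1/R + jωC
Y = (0.1143 + j0.01293) S
|Y| = 0.1150 S → |Z| = 1/|Y| = 8.695 Ω, ∠Z = −∠Y = -6.455°

115.0 mS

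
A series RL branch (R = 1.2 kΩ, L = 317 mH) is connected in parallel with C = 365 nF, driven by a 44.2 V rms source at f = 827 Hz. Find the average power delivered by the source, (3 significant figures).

ω = 2πf = 5196 rad/s
X_L = ωL = 1650 Ω
X_C = 1/(ωC) = 527 Ω
Branch 1 (R+jX_L): Z₁ = 1200 + j1650 Ω, |Z₁| = 2040 Ω
Branch 2 (−jX_C): Z₂ = −j527 Ω
Parallel: Z = Z₁Z₂/(Z₁+Z₂), |Z| = 655 Ω, ∠Z = -79.1°
I = V/|Z| = 67.5 mA
P = VI cos φ = 44.2 × 0.0675 × cos(-79.1°) = 564 mW

564 mW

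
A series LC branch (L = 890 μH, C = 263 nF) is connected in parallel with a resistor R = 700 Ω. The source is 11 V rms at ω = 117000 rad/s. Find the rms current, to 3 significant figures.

X_L = ωL = 104 Ω
X_C = 1/(ωC) = 32.5 Ω
Branch 1: Z₁ = R = 700 Ω
Branch 2 (series LC): Z₂ = j(X_L − X_C) = j71.6 Ω
Parallel: Z = Z₁Z₂/(Z₁+Z₂), |Z| = 71.3 Ω, ∠Z = 84.2°
I = V/|Z| = 11/71.3 = 154 mA

154 mA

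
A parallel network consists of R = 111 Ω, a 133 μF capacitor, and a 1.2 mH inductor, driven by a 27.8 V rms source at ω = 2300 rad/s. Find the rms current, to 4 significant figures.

1.588 A

X_L = ωL = 2.760 Ω
X_C = 1/(ωC) = 3.269 Ω
Parallel: admittances add. Y = 1/R + 1/(jωL) + jωC
Y = (0.009009 − j0.05642) S
|Y| = 0.05713 S → |Z| = 1/|Y| = 17.50 Ω, ∠Z = −∠Y = 80.93°
I = V/|Z| = 27.8/17.50 = 1.588 A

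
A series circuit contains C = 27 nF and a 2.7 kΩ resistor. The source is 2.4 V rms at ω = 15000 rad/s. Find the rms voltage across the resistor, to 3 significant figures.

1.77 V

X_C = 1/(ωC) = 2470 Ω
Z = 2700 − j2470 Ω
|Z| = √(2700² + 2470²) = 3660 Ω
I = V/|Z| = 656 μA
V_R = I·|Z_R| = 0.000656 × 2700 = 1.77 V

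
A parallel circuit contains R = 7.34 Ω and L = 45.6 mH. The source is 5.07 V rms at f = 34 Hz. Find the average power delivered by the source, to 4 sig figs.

ω = 2πf = 213.6 rad/s
X_L = ωL = 9.741 Ω
Parallel: admittances add. Y = 1/R + 1/(jωL)
Y = (0.1362 − j0.1027) S
|Y| = 0.1706 S → |Z| = 1/|Y| = 5.862 Ω, ∠Z = −∠Y = 37.00°
I = V/|Z| = 864.9 mA
P = VI cos φ = 5.07 × 0.8649 × cos(37.00°) = 3.502 W

3.502 W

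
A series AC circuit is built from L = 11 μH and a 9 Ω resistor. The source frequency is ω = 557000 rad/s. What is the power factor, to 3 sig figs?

0.827

X_L = ωL = 6.13 Ω
Z = 9.00 + j6.13 Ω
|Z| = √(9.00² + 6.13²) = 10.9 Ω
∠Z = arctan(6.13/9.00) = 34.2°
cos φ = cos(34.2°) = 0.827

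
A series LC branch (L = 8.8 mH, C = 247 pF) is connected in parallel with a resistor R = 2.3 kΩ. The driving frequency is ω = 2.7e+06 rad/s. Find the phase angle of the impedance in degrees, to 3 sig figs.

5.90°

X_L = ωL = 23800 Ω
X_C = 1/(ωC) = 1500 Ω
Branch 1: Z₁ = R = 2300 Ω
Branch 2 (series LC): Z₂ = j(X_L − X_C) = j22300 Ω
Parallel: Z = Z₁Z₂/(Z₁+Z₂), |Z| = 2290 Ω, ∠Z = 5.90°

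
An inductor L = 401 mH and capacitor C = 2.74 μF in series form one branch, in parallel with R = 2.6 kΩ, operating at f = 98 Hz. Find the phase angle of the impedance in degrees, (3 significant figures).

-82.4°

ω = 2πf = 615.8 rad/s
X_L = ωL = 247 Ω
X_C = 1/(ωC) = 593 Ω
Branch 1: Z₁ = R = 2600 Ω
Branch 2 (series LC): Z₂ = j(X_L − X_C) = −j346 Ω
Parallel: Z = Z₁Z₂/(Z₁+Z₂), |Z| = 343 Ω, ∠Z = -82.4°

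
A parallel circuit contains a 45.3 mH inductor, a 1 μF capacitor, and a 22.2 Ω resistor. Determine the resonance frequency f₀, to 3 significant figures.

ω₀ = 1/√(LC) = 1/√(0.0453 × 1e-06) = 4698 rad/s
f₀ = ω₀/(2π) = 748 Hz

748 Hz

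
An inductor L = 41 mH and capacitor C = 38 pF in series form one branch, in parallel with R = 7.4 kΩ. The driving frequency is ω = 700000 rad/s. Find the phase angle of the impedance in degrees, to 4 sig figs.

X_L = ωL = 28700 Ω
X_C = 1/(ωC) = 37590 Ω
Branch 1: Z₁ = R = 7400 Ω
Branch 2 (series LC): Z₂ = j(X_L − X_C) = −j8894 Ω
Parallel: Z = Z₁Z₂/(Z₁+Z₂), |Z| = 5689 Ω, ∠Z = -39.76°

-39.76°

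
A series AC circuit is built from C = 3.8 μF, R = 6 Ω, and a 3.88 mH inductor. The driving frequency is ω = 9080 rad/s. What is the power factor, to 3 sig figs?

0.693

X_L = ωL = 35.2 Ω
X_C = 1/(ωC) = 29.0 Ω
Net reactance X = X_L − X_C = 6.25 Ω
Z = 6.00 + j6.25 Ω
|Z| = √(6.00² + 6.25²) = 8.66 Ω
∠Z = arctan(6.25/6.00) = 46.2°
cos φ = cos(46.2°) = 0.693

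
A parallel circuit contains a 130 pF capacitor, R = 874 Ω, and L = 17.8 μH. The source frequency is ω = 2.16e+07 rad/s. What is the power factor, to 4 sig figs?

0.9840

X_L = ωL = 384.5 Ω
X_C = 1/(ωC) = 356.1 Ω
Parallel: admittances add. Y = 1/R + 1/(jωL) + jωC
Y = (0.001144 + j0.0002071) S
|Y| = 0.001163 S → |Z| = 1/|Y| = 860.0 Ω, ∠Z = −∠Y = -10.26°
cos φ = cos(-10.26°) = 0.9840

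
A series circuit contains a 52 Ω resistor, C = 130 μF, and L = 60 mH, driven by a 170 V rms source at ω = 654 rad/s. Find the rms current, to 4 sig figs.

X_L = ωL = 39.24 Ω
X_C = 1/(ωC) = 11.76 Ω
Net reactance X = X_L − X_C = 27.48 Ω
Z = 52.00 + j27.48 Ω
|Z| = √(52.00² + 27.48²) = 58.81 Ω
I = V/|Z| = 170/58.81 = 2.890 A

2.890 A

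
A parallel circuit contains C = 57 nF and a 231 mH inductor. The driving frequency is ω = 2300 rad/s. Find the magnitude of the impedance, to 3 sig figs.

571 Ω

X_L = ωL = 531 Ω
X_C = 1/(ωC) = 7630 Ω
Parallel: admittances add. Y = 1/(jωL) + jωC
Y = (0 − j0.00175) S
|Y| = 0.00175 S → |Z| = 1/|Y| = 571 Ω, ∠Z = −∠Y = 90.0°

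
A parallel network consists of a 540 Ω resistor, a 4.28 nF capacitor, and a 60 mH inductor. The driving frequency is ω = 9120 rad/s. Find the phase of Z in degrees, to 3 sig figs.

44.0°

X_L = ωL = 547 Ω
X_C = 1/(ωC) = 25600 Ω
Parallel: admittances add. Y = 1/R + 1/(jωL) + jωC
Y = (0.00185 − j0.00179) S
|Y| = 0.00257 S → |Z| = 1/|Y| = 388 Ω, ∠Z = −∠Y = 44.0°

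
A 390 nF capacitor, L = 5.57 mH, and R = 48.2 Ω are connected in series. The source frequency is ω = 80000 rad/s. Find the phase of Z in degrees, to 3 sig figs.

X_L = ωL = 446 Ω
X_C = 1/(ωC) = 32.1 Ω
Net reactance X = X_L − X_C = 414 Ω
Z = 48.2 + j414 Ω
|Z| = √(48.2² + 414²) = 416 Ω
∠Z = arctan(414/48.2) = 83.4°

83.4°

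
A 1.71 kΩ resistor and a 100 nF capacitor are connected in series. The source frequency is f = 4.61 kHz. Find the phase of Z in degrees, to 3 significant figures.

ω = 2πf = 28970 rad/s
X_C = 1/(ωC) = 345 Ω
Z = 1710 − j345 Ω
|Z| = √(1710² + 345²) = 1740 Ω
∠Z = arctan(-345/1710) = -11.4°

-11.4°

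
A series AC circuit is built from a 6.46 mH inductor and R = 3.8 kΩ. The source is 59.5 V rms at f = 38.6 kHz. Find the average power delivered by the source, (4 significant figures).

796.3 mW

ω = 2πf = 242500 rad/s
X_L = ωL = 1567 Ω
Z = 3800 + j1567 Ω
|Z| = √(3800² + 1567²) = 4110 Ω
∠Z = arctan(1567/3800) = 22.41°
I = V/|Z| = 14.48 mA
P = VI cos φ = 59.5 × 0.01448 × cos(22.41°) = 796.3 mW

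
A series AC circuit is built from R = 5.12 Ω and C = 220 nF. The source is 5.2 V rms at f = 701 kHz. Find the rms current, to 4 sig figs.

ω = 2πf = 4.405e+06 rad/s
X_C = 1/(ωC) = 1.032 Ω
Z = 5.120 − j1.032 Ω
|Z| = √(5.120² + 1.032²) = 5.223 Ω
I = V/|Z| = 5.2/5.223 = 995.6 mA

995.6 mA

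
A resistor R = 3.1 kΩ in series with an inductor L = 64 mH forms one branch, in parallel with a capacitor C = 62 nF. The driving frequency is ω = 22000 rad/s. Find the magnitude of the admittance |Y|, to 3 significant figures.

1.27 mS

X_L = ωL = 1410 Ω
X_C = 1/(ωC) = 733 Ω
Branch 1 (R+jX_L): Z₁ = 3100 + j1410 Ω, |Z₁| = 3400 Ω
Branch 2 (−jX_C): Z₂ = −j733 Ω
Parallel: Z = Z₁Z₂/(Z₁+Z₂), |Z| = 787 Ω, ∠Z = -77.9°
|Y| = 1/|Z| = 1.27 mS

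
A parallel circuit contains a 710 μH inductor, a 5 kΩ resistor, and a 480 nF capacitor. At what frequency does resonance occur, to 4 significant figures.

8.621 kHz

ω₀ = 1/√(LC) = 1/√(0.00071 × 4.8e-07) = 54170 rad/s
f₀ = ω₀/(2π) = 8.621 kHz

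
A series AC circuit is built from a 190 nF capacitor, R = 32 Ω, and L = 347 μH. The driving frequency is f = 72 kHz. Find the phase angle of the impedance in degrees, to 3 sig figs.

77.6°

ω = 2πf = 452400 rad/s
X_L = ωL = 157 Ω
X_C = 1/(ωC) = 11.6 Ω
Net reactance X = X_L − X_C = 145 Ω
Z = 32.0 + j145 Ω
|Z| = √(32.0² + 145²) = 149 Ω
∠Z = arctan(145/32.0) = 77.6°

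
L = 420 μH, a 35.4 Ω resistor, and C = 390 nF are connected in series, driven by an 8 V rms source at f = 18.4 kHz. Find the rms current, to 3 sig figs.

ω = 2πf = 115600 rad/s
X_L = ωL = 48.6 Ω
X_C = 1/(ωC) = 22.2 Ω
Net reactance X = X_L − X_C = 26.4 Ω
Z = 35.4 + j26.4 Ω
|Z| = √(35.4² + 26.4²) = 44.1 Ω
I = V/|Z| = 8/44.1 = 181 mA

181 mA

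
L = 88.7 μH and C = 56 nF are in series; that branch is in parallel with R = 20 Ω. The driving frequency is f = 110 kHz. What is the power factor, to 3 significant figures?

ω = 2πf = 691200 rad/s
X_L = ωL = 61.3 Ω
X_C = 1/(ωC) = 25.8 Ω
Branch 1: Z₁ = R = 20.0 Ω
Branch 2 (series LC): Z₂ = j(X_L − X_C) = j35.5 Ω
Parallel: Z = Z₁Z₂/(Z₁+Z₂), |Z| = 17.4 Ω, ∠Z = 29.4°
cos φ = cos(29.4°) = 0.871

0.871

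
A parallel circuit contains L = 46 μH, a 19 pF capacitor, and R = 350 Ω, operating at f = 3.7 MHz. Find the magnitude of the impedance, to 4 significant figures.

344.9 Ω

ω = 2πf = 2.325e+07 rad/s
X_L = ωL = 1069 Ω
X_C = 1/(ωC) = 2264 Ω
Parallel: admittances add. Y = 1/R + 1/(jωL) + jωC
Y = (0.002857 − j0.0004934) S
|Y| = 0.002899 S → |Z| = 1/|Y| = 344.9 Ω, ∠Z = −∠Y = 9.798°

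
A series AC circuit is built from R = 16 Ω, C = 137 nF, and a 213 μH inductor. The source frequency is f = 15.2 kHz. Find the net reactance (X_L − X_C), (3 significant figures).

-56.1 Ω

ω = 2πf = 95500 rad/s
X_L = ωL = 20.3 Ω
X_C = 1/(ωC) = 76.4 Ω
X = 20.3 − 76.4 = -56.1 Ω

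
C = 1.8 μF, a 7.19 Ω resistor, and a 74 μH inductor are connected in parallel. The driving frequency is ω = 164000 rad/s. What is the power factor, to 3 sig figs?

0.547

X_L = ωL = 12.1 Ω
X_C = 1/(ωC) = 3.39 Ω
Parallel: admittances add. Y = 1/R + 1/(jωL) + jωC
Y = (0.139 + j0.213) S
|Y| = 0.254 S → |Z| = 1/|Y| = 3.93 Ω, ∠Z = −∠Y = -56.8°
cos φ = cos(-56.8°) = 0.547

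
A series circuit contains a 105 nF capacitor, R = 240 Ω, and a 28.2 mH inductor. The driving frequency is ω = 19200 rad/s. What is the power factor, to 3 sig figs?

0.983

X_L = ωL = 541 Ω
X_C = 1/(ωC) = 496 Ω
Net reactance X = X_L − X_C = 45.4 Ω
Z = 240 + j45.4 Ω
|Z| = √(240² + 45.4²) = 244 Ω
∠Z = arctan(45.4/240) = 10.7°
cos φ = cos(10.7°) = 0.983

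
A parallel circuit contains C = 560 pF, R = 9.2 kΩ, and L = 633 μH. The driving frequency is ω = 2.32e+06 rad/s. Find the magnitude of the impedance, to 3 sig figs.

X_L = ωL = 1470 Ω
X_C = 1/(ωC) = 770 Ω
Parallel: admittances add. Y = 1/R + 1/(jωL) + jωC
Y = (0.000109 + j0.000618) S
|Y| = 0.000628 S → |Z| = 1/|Y| = 1590 Ω, ∠Z = −∠Y = -80.0°

1590 Ω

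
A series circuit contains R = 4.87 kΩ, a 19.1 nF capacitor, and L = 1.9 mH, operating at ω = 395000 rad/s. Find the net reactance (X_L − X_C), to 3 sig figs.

618 Ω

X_L = ωL = 750 Ω
X_C = 1/(ωC) = 133 Ω
X = 750 − 133 = 618 Ω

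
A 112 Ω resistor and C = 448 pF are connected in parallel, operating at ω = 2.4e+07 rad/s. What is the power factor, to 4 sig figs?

0.6389

X_C = 1/(ωC) = 93.01 Ω
Parallel: admittances add. Y = 1/R + jωC
Y = (0.008929 + j0.01075) S
|Y| = 0.01398 S → |Z| = 1/|Y| = 71.55 Ω, ∠Z = −∠Y = -50.29°
cos φ = cos(-50.29°) = 0.6389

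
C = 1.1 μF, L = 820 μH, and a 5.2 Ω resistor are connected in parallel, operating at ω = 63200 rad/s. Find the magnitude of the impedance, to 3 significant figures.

X_L = ωL = 51.8 Ω
X_C = 1/(ωC) = 14.4 Ω
Parallel: admittances add. Y = 1/R + 1/(jωL) + jωC
Y = (0.192 + j0.0502) S
|Y| = 0.199 S → |Z| = 1/|Y| = 5.03 Ω, ∠Z = −∠Y = -14.6°

5.03 Ω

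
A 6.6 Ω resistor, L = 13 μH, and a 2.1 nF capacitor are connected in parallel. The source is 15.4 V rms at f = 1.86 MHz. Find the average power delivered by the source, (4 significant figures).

35.93 W

ω = 2πf = 1.169e+07 rad/s
X_L = ωL = 151.9 Ω
X_C = 1/(ωC) = 40.75 Ω
Parallel: admittances add. Y = 1/R + 1/(jωL) + jωC
Y = (0.1515 + j0.01796) S
|Y| = 0.1526 S → |Z| = 1/|Y| = 6.554 Ω, ∠Z = −∠Y = -6.760°
I = V/|Z| = 2.350 A
P = VI cos φ = 15.4 × 2.350 × cos(-6.760°) = 35.93 W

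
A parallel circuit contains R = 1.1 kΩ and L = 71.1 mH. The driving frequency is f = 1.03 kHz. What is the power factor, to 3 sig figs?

0.386

ω = 2πf = 6472 rad/s
X_L = ωL = 460 Ω
Parallel: admittances add. Y = 1/R + 1/(jωL)
Y = (0.000909 − j0.00217) S
|Y| = 0.00236 S → |Z| = 1/|Y| = 424 Ω, ∠Z = −∠Y = 67.3°
cos φ = cos(67.3°) = 0.386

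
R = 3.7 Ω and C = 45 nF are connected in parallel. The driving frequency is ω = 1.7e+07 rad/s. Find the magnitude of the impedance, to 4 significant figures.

X_C = 1/(ωC) = 1.307 Ω
Parallel: admittances add. Y = 1/R + jωC
Y = (0.2703 + j0.7650) S
|Y| = 0.8113 S → |Z| = 1/|Y| = 1.233 Ω, ∠Z = −∠Y = -70.54°

1.233 Ω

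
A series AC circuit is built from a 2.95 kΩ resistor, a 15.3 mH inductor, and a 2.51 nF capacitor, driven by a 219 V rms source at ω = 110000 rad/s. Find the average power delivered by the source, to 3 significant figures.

11.4 W

X_L = ωL = 1680 Ω
X_C = 1/(ωC) = 3620 Ω
Net reactance X = X_L − X_C = -1940 Ω
Z = 2950 − j1940 Ω
|Z| = √(2950² + 1940²) = 3530 Ω
∠Z = arctan(-1940/2950) = -33.3°
I = V/|Z| = 62.0 mA
P = VI cos φ = 219 × 0.0620 × cos(-33.3°) = 11.4 W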